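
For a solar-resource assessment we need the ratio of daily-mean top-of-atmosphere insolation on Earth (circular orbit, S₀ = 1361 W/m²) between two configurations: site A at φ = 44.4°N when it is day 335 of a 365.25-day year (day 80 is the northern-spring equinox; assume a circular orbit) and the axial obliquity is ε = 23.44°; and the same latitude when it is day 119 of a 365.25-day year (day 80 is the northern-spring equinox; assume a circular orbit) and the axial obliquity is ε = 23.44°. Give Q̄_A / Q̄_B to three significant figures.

— Configuration A (φ=+44.4°):
Solar longitude: λ_s = 360° × (335 − 80)/365.25 = 251.335°.
sin δ = sin 23.44° × sin 251.335° = -0.37687, so δ = -22.140°.
cos H₀ = −tan(+44.4°) tan(-22.140°) = 0.3984, H₀ = 1.1610 rad.
Bracket: H₀ sin φ sin δ + cos φ cos δ sin H₀ = 1.1610×0.69966×-0.37687 + 0.71447×0.92627×0.91720 = -0.306133 + 0.606996 = 0.300863.
Q̄ = (S₀/π) × [bracket] = (1361/π) × 0.300863 = 130.34 W/m².
— Configuration B (φ=+44.4°):
Solar longitude: λ_s = 360° × (119 − 80)/365.25 = 38.439°.
sin δ = sin 23.44° × sin 38.439° = 0.24730, so δ = +14.318°.
cos H₀ = −tan(+44.4°) tan(+14.318°) = -0.2499, H₀ = 1.8234 rad.
Bracket: H₀ sin φ sin δ + cos φ cos δ sin H₀ = 1.8234×0.69966×0.24730 + 0.71447×0.96894×0.96826 = 0.315495 + 0.670306 = 0.985801.
Q̄ = (S₀/π) × [bracket] = (1361/π) × 0.985801 = 427.07 W/m².
Ratio Q̄_A / Q̄_B = 130.34 / 427.07 = 0.3052.

Q̄_A / Q̄_B ≈ 0.305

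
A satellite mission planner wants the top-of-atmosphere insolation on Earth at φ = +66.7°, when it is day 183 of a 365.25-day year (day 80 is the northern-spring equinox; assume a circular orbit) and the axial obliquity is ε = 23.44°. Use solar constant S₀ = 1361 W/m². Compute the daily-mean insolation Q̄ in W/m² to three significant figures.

Solar longitude: λ_s = 360° × (183 − 80)/365.25 = 101.520°.
sin δ = sin 23.44° × sin 101.520° = 0.38978, so δ = +22.941°.
cos H₀ = −tan(+66.7°) tan(+22.941°) = -0.9828, H₀ = 2.9557 rad.
Bracket: H₀ sin φ sin δ + cos φ cos δ sin H₀ = 2.9557×0.91845×0.38978 + 0.39555×0.92091×0.18479 = 1.058121 + 0.067313 = 1.125434.
Q̄ = (S₀/π) × [bracket] = (1361/π) × 1.125434 = 487.6 W/m².

Q̄ ≈ 488 W/m²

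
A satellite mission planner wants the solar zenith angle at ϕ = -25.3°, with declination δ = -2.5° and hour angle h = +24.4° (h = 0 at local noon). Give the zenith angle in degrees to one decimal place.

θ_z = 32.7°

cos θ_z = sin ϕ sin δ + cos ϕ cos δ cos h = 0.018641 + 0.822550 = 0.841191.
θ_z = arccos(0.841191) = 32.7°.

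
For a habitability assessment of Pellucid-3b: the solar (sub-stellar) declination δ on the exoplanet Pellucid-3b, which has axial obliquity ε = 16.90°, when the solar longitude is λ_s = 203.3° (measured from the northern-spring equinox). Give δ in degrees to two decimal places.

sin δ = sin ε · sin λ_s = sin 16.90° × sin 203.3° = -0.114986.
δ = arcsin(-0.114986) = -6.60°.

δ = -6.60°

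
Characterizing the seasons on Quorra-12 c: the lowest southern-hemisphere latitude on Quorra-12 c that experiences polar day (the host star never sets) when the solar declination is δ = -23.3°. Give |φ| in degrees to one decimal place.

Polar day requires cos H₀ = −tan φ tan δ ≤ −1, i.e. tan φ tan δ ≥ 1.
The boundary is |tan φ| · |tan δ| = 1, so |φ| = 90° − |δ| = 90° − 23.3° = 66.7° in the southern hemisphere.

|φ| = 66.7°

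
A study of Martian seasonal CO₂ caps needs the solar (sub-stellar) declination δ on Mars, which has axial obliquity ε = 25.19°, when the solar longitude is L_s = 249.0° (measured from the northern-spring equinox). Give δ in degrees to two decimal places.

sin δ = sin ε · sin L_s = sin 25.19° × sin 249.0° = -0.397352.
δ = arcsin(-0.397352) = -23.41°.

δ = -23.41°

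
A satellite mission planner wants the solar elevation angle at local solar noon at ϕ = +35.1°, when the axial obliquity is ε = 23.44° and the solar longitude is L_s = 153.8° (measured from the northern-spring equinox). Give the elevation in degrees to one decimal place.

65.0°

Solar declination: sin δ = sin ε · sin L_s = sin 23.44° × sin 153.8° = 0.17563, so δ = +10.115°.
At local noon the hour angle is zero, so the zenith angle equals |ϕ − δ| = |+35.1° − (+10.115°)| = 24.985°.
Elevation = 90° − 24.985° = 65.0°.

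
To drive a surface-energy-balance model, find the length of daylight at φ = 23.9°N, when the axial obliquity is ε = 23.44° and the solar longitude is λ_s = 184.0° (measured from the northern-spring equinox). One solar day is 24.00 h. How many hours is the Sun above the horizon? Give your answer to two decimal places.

11.91 h

Solar declination: sin δ = sin ε · sin λ_s = sin 23.44° × sin 184.0° = -0.02775, so δ = -1.590°.
cos H₀ = −tan φ · tan δ = −tan(+23.9°) × tan(-1.590°) = 0.0123, so H₀ = 1.5585 rad = 89.30°.
Daylight = 2H₀/(2π) × 24.00 h = (1.5585/π) × 24.00 = 11.91 h.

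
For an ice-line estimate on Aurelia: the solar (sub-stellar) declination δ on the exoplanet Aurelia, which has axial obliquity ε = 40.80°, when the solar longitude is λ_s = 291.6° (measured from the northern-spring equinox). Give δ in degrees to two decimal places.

sin δ = sin ε · sin λ_s = sin 40.80° × sin 291.6° = -0.607535.
δ = arcsin(-0.607535) = -37.41°.

δ = -37.41°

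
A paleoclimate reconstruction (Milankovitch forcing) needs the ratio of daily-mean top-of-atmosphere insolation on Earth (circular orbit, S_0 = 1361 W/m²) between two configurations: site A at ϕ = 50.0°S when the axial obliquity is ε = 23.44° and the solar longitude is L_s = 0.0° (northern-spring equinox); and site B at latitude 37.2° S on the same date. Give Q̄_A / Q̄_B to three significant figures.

Q̄_A / Q̄_B ≈ 0.807

— Configuration A (ϕ=-50.0°):
Solar declination: sin δ = sin ε · sin L_s = sin 23.44° × sin 0.0° = 0.00000, so δ = +0.000°.
cos h₀ = −tan(-50.0°) tan(+0.000°) = 0.0000, h₀ = 1.5708 rad.
Bracket: h₀ sin ϕ sin δ + cos ϕ cos δ sin h₀ = 1.5708×-0.76604×0.00000 + 0.64279×1.00000×1.00000 = -0.000000 + 0.642790 = 0.642790.
Q̄ = (S_0/π) × [bracket] = (1361/π) × 0.642790 = 278.47 W/m².
— Configuration B (ϕ=-37.2°):
cos h₀ = −tan(-37.2°) tan(+0.000°) = 0.0000, h₀ = 1.5708 rad.
Bracket: h₀ sin ϕ sin δ + cos ϕ cos δ sin h₀ = 1.5708×-0.60460×0.00000 + 0.79653×1.00000×1.00000 = -0.000000 + 0.796530 = 0.796530.
Q̄ = (S_0/π) × [bracket] = (1361/π) × 0.796530 = 345.07 W/m².
Ratio Q̄_A / Q̄_B = 278.47 / 345.07 = 0.8070.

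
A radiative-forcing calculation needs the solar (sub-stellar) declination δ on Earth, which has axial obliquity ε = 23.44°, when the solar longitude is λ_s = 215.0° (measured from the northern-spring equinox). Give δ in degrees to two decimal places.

sin δ = sin ε · sin λ_s = sin 23.44° × sin 215.0° = -0.228162.
δ = arcsin(-0.228162) = -13.19°.

δ = -13.19°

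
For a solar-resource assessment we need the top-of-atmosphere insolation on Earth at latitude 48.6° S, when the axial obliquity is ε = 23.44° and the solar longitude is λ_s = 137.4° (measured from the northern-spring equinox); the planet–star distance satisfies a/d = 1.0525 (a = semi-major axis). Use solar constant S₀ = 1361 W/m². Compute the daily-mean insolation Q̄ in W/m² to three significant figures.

Solar declination: sin δ = sin ε · sin λ_s = sin 23.44° × sin 137.4° = 0.26925, so δ = +15.620°.
cos H₀ = −tan(-48.6°) tan(+15.620°) = 0.3171, H₀ = 1.2481 rad.
Bracket: H₀ sin φ sin δ + cos φ cos δ sin H₀ = 1.2481×-0.75011×0.26925 + 0.66131×0.96307×0.94839 = -0.252075 + 0.604018 = 0.351943.
Inverse-square distance factor (a/d)² = 1.0525² = 1.107756.
Q̄ = (S₀/π) × 1.107756 × [bracket] = (1361/π) × 1.107756 × 0.351943 = 168.9 W/m².

Q̄ ≈ 169 W/m²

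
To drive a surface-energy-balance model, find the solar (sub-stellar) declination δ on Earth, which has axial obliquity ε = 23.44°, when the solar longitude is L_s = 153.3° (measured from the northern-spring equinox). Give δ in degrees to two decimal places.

sin δ = sin ε · sin L_s = sin 23.44° × sin 153.3° = 0.178734.
δ = arcsin(0.178734) = +10.30°.

δ = +10.30°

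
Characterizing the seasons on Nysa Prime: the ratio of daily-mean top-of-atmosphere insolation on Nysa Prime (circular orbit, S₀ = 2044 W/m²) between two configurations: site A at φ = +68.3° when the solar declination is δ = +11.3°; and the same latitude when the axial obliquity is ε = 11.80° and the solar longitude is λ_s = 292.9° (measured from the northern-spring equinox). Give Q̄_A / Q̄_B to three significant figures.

Q̄_A / Q̄_B ≈ 5.30

— Configuration A (φ=+68.3°):
cos H₀ = −tan(+68.3°) tan(+11.300°) = -0.5021, H₀ = 2.0969 rad.
Bracket: H₀ sin φ sin δ + cos φ cos δ sin H₀ = 2.0969×0.92913×0.19595 + 0.36975×0.98061×0.86480 = 0.381768 + 0.313560 = 0.695328.
Q̄ = (S₀/π) × [bracket] = (2044/π) × 0.695328 = 452.40 W/m².
— Configuration B (φ=+68.3°):
Solar declination: sin δ = sin ε · sin λ_s = sin 11.80° × sin 292.9° = -0.18838, so δ = -10.858°.
cos H₀ = −tan(+68.3°) tan(-10.858°) = 0.4820, H₀ = 1.0679 rad.
Bracket: H₀ sin φ sin δ + cos φ cos δ sin H₀ = 1.0679×0.92913×-0.18838 + 0.36975×0.98210×0.87617 = -0.186914 + 0.318165 = 0.131251.
Q̄ = (S₀/π) × [bracket] = (2044/π) × 0.131251 = 85.395 W/m².
Ratio Q̄_A / Q̄_B = 452.40 / 85.395 = 5.298.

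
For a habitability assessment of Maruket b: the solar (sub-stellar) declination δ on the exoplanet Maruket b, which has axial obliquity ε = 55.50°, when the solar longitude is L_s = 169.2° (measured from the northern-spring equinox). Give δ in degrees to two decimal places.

sin δ = sin ε · sin L_s = sin 55.50° × sin 169.2° = 0.154426.
δ = arcsin(0.154426) = +8.88°.

δ = +8.88°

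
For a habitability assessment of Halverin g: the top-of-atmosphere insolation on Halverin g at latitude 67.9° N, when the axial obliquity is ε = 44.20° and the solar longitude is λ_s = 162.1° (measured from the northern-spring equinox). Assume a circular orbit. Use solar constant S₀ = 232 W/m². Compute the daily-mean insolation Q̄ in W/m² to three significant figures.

Q̄ ≈ 54.2 W/m²

Solar declination: sin δ = sin ε · sin λ_s = sin 44.20° × sin 162.1° = 0.21428, so δ = +12.373°.
cos H₀ = −tan(+67.9°) tan(+12.373°) = -0.5403, H₀ = 2.1415 rad.
Bracket: H₀ sin φ sin δ + cos φ cos δ sin H₀ = 2.1415×0.92653×0.21428 + 0.37622×0.97677×0.84150 = 0.425167 + 0.309235 = 0.734402.
Q̄ = (S₀/π) × [bracket] = (232/π) × 0.734402 = 54.23 W/m².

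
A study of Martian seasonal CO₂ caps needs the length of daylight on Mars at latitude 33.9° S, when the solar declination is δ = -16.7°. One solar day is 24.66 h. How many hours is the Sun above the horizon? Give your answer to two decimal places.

cos H₀ = −tan φ · tan δ = −tan(-33.9°) × tan(-16.700°) = -0.2016, so H₀ = 1.7738 rad = 101.63°.
Daylight = 2H₀/(2π) × 24.66 h = (1.7738/π) × 24.66 = 13.92 h.

13.92 h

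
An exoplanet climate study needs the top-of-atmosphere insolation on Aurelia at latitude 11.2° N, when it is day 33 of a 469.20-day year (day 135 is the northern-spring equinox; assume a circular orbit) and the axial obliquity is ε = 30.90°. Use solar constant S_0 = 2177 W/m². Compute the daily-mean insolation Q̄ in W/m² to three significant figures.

Q̄ ≈ 485 W/m²

Solar longitude: L_s = 360° × (33 − 135)/469.20 = -78.261°, i.e. -78.261° + 360° = 281.739°.
sin δ = sin 30.90° × sin 281.739° = -0.50280, so δ = -30.185°.
cos h₀ = −tan(+11.2°) tan(-30.185°) = 0.1152, h₀ = 1.4554 rad.
Bracket: h₀ sin ϕ sin δ + cos ϕ cos δ sin h₀ = 1.4554×0.19423×-0.50280 + 0.98096×0.86440×0.99335 = -0.142133 + 0.842303 = 0.700170.
Q̄ = (S_0/π) × [bracket] = (2177/π) × 0.700170 = 485.2 W/m².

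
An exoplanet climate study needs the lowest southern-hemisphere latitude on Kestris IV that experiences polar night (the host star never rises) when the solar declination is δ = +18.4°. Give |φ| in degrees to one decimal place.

Polar night requires cos H₀ = −tan φ tan δ ≥ 1, i.e. tan φ tan δ ≤ −1.
The boundary is |tan φ| · |tan δ| = 1, so |φ| = 90° − |δ| = 90° − 18.4° = 71.6° in the southern hemisphere.

|φ| = 71.6°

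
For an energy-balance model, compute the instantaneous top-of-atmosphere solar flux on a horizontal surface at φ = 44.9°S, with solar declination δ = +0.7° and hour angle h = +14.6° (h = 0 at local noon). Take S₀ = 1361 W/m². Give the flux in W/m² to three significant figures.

921 W/m²

cos θ_z = sin φ sin δ + cos φ cos δ cos h = -0.008624 + 0.685416 = 0.676792.
Flux = S₀ · cos θ_z = 1361 × 0.676792 = 921.1 W/m².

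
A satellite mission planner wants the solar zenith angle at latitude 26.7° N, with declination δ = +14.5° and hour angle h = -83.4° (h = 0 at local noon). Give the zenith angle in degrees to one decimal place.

θ_z = 77.8°

cos θ_z = sin φ sin δ + cos φ cos δ cos h = 0.112500 + 0.099411 = 0.211911.
θ_z = arccos(0.211911) = 77.8°.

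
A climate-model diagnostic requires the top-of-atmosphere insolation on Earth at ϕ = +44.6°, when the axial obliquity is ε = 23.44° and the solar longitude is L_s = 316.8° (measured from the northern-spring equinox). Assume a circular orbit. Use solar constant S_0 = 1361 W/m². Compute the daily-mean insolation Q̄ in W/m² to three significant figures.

Solar declination: sin δ = sin ε · sin L_s = sin 23.44° × sin 316.8° = -0.27230, so δ = -15.801°.
cos h₀ = −tan(+44.6°) tan(-15.801°) = 0.2791, h₀ = 1.2880 rad.
Bracket: h₀ sin ϕ sin δ + cos ϕ cos δ sin h₀ = 1.2880×0.70215×-0.27230 + 0.71203×0.96221×0.96027 = -0.246260 + 0.657902 = 0.411642.
Q̄ = (S_0/π) × [bracket] = (1361/π) × 0.411642 = 178.3 W/m².

Q̄ ≈ 178 W/m²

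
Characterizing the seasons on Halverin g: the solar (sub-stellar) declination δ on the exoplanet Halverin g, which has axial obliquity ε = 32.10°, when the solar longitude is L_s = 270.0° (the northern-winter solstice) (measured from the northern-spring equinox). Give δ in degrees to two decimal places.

δ = -32.10°

sin δ = sin ε · sin L_s = sin 32.10° × sin 270.0° = -0.531399.
δ = arcsin(-0.531399) = -32.10°.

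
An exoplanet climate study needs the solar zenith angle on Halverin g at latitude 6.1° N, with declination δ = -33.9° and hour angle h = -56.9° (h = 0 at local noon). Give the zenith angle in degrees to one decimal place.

θ_z = 67.0°

cos θ_z = sin φ sin δ + cos φ cos δ cos h = -0.059268 + 0.450705 = 0.391437.
θ_z = arccos(0.391437) = 67.0°.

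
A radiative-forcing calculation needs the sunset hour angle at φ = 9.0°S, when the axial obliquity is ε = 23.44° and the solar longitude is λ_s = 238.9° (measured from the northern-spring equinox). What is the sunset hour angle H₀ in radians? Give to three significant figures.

Solar declination: sin δ = sin ε · sin λ_s = sin 23.44° × sin 238.9° = -0.34061, so δ = -19.914°.
cos H₀ = −tan φ · tan δ = −tan(-9.0°) × tan(-19.914°) = -0.0574, so H₀ = 1.6282 rad = 93.29°.

H₀ = 1.63 rad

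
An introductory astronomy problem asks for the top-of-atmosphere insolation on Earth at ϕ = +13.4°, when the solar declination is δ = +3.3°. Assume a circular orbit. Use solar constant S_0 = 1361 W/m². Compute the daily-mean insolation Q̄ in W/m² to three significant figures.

cos h₀ = −tan(+13.4°) tan(+3.300°) = -0.0137, h₀ = 1.5845 rad.
Bracket: h₀ sin ϕ sin δ + cos ϕ cos δ sin h₀ = 1.5845×0.23175×0.05756 + 0.97278×0.99834×0.99991 = 0.021136 + 0.971078 = 0.992214.
Q̄ = (S_0/π) × [bracket] = (1361/π) × 0.992214 = 429.8 W/m².

Q̄ ≈ 430 W/m²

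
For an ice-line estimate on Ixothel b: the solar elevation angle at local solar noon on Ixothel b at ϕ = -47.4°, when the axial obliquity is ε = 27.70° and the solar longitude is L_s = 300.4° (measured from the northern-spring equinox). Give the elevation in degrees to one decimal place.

66.2°

Solar declination: sin δ = sin ε · sin L_s = sin 27.70° × sin 300.4° = -0.40093, so δ = -23.636°.
At local noon the hour angle is zero, so the zenith angle equals |ϕ − δ| = |-47.4° − (-23.636°)| = 23.764°.
Elevation = 90° − 23.764° = 66.2°.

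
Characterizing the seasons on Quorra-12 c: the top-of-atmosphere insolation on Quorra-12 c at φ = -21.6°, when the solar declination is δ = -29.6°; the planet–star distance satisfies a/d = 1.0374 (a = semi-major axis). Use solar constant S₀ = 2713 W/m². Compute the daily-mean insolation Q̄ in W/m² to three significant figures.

Q̄ ≈ 1.04e+03 W/m²

cos H₀ = −tan(-21.6°) tan(-29.600°) = -0.2249, H₀ = 1.7977 rad.
Bracket: H₀ sin φ sin δ + cos φ cos δ sin H₀ = 1.7977×-0.36812×-0.49394 + 0.92978×0.86949×0.97438 = 0.326874 + 0.787722 = 1.114596.
Inverse-square distance factor (a/d)² = 1.0374² = 1.076199.
Q̄ = (S₀/π) × 1.076199 × [bracket] = (2713/π) × 1.076199 × 1.114596 = 1036 W/m².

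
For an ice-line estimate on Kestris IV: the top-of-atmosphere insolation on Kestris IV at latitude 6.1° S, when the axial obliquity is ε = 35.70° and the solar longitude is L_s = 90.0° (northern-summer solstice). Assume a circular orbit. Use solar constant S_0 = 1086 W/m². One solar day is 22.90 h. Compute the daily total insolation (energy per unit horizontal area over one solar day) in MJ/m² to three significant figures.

20.3 MJ/m²

Solar declination: sin δ = sin ε · sin L_s = sin 35.70° × sin 90.0° = 0.58354, so δ = +35.700°.
cos h₀ = −tan(-6.1°) tan(+35.700°) = 0.0768, h₀ = 1.4939 rad.
Bracket: h₀ sin ϕ sin δ + cos ϕ cos δ sin h₀ = 1.4939×-0.10626×0.58354 + 0.99434×0.81208×0.99705 = -0.092632 + 0.805102 = 0.712470.
Q̄ = (S_0/π) × [bracket] = (1086/π) × 0.712470 = 246.29 W/m².
Daily total = Q̄ × 22.90 h × 3600 s/h = 246.29 × 22.90 × 3600 / 10⁶ = 20.30 MJ/m².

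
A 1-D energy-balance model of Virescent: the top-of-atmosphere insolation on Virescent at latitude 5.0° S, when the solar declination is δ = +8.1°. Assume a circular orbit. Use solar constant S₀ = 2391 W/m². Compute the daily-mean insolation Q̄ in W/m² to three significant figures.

Q̄ ≈ 736 W/m²

cos H₀ = −tan(-5.0°) tan(+8.100°) = 0.0125, H₀ = 1.5583 rad.
Bracket: H₀ sin φ sin δ + cos φ cos δ sin H₀ = 1.5583×-0.08716×0.14090 + 0.99619×0.99002×0.99992 = -0.019137 + 0.986169 = 0.967032.
Q̄ = (S₀/π) × [bracket] = (2391/π) × 0.967032 = 736.0 W/m².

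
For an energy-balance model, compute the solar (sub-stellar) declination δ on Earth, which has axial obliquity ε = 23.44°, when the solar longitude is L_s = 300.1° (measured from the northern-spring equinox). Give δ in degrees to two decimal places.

δ = -20.13°

sin δ = sin ε · sin L_s = sin 23.44° × sin 300.1° = -0.344147.
δ = arcsin(-0.344147) = -20.13°.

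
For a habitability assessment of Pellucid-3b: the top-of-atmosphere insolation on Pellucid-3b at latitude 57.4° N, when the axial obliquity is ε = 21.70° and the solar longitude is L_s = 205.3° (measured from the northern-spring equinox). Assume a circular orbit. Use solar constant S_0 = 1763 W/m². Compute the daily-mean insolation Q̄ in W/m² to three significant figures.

Solar declination: sin δ = sin ε · sin L_s = sin 21.70° × sin 205.3° = -0.15801, so δ = -9.092°.
cos h₀ = −tan(+57.4°) tan(-9.092°) = 0.2502, h₀ = 1.3179 rad.
Bracket: h₀ sin ϕ sin δ + cos ϕ cos δ sin h₀ = 1.3179×0.84245×-0.15801 + 0.53877×0.98744×0.96819 = -0.175433 + 0.515080 = 0.339647.
Q̄ = (S_0/π) × [bracket] = (1763/π) × 0.339647 = 190.6 W/m².

Q̄ ≈ 191 W/m²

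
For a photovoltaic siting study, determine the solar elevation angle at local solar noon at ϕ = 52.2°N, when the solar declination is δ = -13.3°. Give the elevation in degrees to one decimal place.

24.5°

At local noon the hour angle is zero, so the zenith angle equals |ϕ − δ| = |+52.2° − (-13.300°)| = 65.500°.
Elevation = 90° − 65.500° = 24.5°.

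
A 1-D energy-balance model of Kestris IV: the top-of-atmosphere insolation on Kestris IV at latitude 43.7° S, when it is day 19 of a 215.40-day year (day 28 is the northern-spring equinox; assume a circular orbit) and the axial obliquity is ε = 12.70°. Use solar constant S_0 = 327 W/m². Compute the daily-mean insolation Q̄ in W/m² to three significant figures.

Q̄ ≈ 81.7 W/m²

Solar longitude: L_s = 360° × (19 − 28)/215.40 = -15.042°, i.e. -15.042° + 360° = 344.958°.
sin δ = sin 12.70° × sin 344.958° = -0.05706, so δ = -3.271°.
cos h₀ = −tan(-43.7°) tan(-3.271°) = -0.0546, h₀ = 1.6254 rad.
Bracket: h₀ sin ϕ sin δ + cos ϕ cos δ sin h₀ = 1.6254×-0.69088×-0.05706 + 0.72297×0.99837×0.99851 = 0.064076 + 0.720716 = 0.784792.
Q̄ = (S_0/π) × [bracket] = (327/π) × 0.784792 = 81.69 W/m².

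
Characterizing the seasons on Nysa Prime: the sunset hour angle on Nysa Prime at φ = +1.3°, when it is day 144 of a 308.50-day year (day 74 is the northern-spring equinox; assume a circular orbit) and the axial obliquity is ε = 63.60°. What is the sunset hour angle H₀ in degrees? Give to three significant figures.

Solar longitude: λ_s = 360° × (144 − 74)/308.50 = 81.686°.
sin δ = sin 63.60° × sin 81.686° = 0.88630, so δ = +62.412°.
cos H₀ = −tan φ · tan δ = −tan(+1.3°) × tan(+62.412°) = -0.0434, so H₀ = 1.6142 rad = 92.49°.

H₀ = 92.5°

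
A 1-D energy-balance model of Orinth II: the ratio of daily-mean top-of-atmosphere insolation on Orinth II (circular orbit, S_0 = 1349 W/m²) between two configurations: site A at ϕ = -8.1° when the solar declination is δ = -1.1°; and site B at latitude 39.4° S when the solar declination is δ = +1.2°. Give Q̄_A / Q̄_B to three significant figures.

Q̄_A / Q̄_B ≈ 1.32

— Configuration A (ϕ=-8.1°):
cos h₀ = −tan(-8.1°) tan(-1.100°) = -0.0027, h₀ = 1.5735 rad.
Bracket: h₀ sin ϕ sin δ + cos ϕ cos δ sin h₀ = 1.5735×-0.14090×-0.01920 + 0.99002×0.99982×1.00000 = 0.004257 + 0.989842 = 0.994099.
Q̄ = (S_0/π) × [bracket] = (1349/π) × 0.994099 = 426.87 W/m².
— Configuration B (ϕ=-39.4°):
cos h₀ = −tan(-39.4°) tan(+1.200°) = 0.0172, h₀ = 1.5536 rad.
Bracket: h₀ sin ϕ sin δ + cos ϕ cos δ sin h₀ = 1.5536×-0.63473×0.02094 + 0.77273×0.99978×0.99985 = -0.020649 + 0.772444 = 0.751795.
Q̄ = (S_0/π) × [bracket] = (1349/π) × 0.751795 = 322.82 W/m².
Ratio Q̄_A / Q̄_B = 426.87 / 322.82 = 1.322.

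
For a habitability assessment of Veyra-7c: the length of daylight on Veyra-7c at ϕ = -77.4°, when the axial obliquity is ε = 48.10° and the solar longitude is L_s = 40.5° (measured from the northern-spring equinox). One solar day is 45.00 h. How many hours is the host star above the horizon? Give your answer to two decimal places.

0.00 h

Solar declination: sin δ = sin ε · sin L_s = sin 48.10° × sin 40.5° = 0.48339, so δ = +28.907°.
cos h₀ = −tan ϕ · tan δ = 2.4704 ≥ 1, so the host star never rises (polar night) and h₀ = 0.
Daylight = 2h₀/(2π) × 45.00 h = (0.0000/π) × 45.00 = 0.00 h.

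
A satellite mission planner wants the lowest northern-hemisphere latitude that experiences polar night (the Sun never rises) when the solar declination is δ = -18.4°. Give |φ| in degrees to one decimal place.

Polar night requires cos H₀ = −tan φ tan δ ≥ 1, i.e. tan φ tan δ ≤ −1.
The boundary is |tan φ| · |tan δ| = 1, so |φ| = 90° − |δ| = 90° − 18.4° = 71.6° in the northern hemisphere.

|φ| = 71.6°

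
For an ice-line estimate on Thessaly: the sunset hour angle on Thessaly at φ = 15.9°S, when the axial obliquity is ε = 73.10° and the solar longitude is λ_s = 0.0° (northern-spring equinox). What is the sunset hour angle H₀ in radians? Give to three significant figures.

H₀ = 1.57 rad

Solar declination: sin δ = sin ε · sin λ_s = sin 73.10° × sin 0.0° = 0.00000, so δ = +0.000°.
cos H₀ = −tan φ · tan δ = −tan(-15.9°) × tan(+0.000°) = 0.0000, so H₀ = 1.5708 rad = 90.00°.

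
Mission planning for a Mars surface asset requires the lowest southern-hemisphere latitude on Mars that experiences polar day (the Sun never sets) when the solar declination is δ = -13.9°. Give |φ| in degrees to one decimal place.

|φ| = 76.1°

Polar day requires cos H₀ = −tan φ tan δ ≤ −1, i.e. tan φ tan δ ≥ 1.
The boundary is |tan φ| · |tan δ| = 1, so |φ| = 90° − |δ| = 90° − 13.9° = 76.1° in the southern hemisphere.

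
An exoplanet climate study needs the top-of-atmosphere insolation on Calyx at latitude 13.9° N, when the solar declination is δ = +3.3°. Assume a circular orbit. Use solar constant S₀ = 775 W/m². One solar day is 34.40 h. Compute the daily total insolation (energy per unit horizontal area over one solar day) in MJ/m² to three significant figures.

cos H₀ = −tan(+13.9°) tan(+3.300°) = -0.0143, H₀ = 1.5851 rad.
Bracket: H₀ sin φ sin δ + cos φ cos δ sin H₀ = 1.5851×0.24023×0.05756 + 0.97072×0.99834×0.99990 = 0.021918 + 0.969012 = 0.990930.
Q̄ = (S₀/π) × [bracket] = (775/π) × 0.990930 = 244.45 W/m².
Daily total = Q̄ × 34.40 h × 3600 s/h = 244.45 × 34.40 × 3600 / 10⁶ = 30.27 MJ/m².

30.3 MJ/m²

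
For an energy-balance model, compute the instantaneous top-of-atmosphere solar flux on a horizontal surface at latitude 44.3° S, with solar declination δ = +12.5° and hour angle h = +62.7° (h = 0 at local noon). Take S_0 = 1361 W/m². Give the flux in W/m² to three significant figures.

cos θ_z = sin ϕ sin δ + cos ϕ cos δ cos h = -0.151165 + 0.320471 = 0.169306.
Flux = S_0 · cos θ_z = 1361 × 0.169306 = 230.4 W/m².

230 W/m²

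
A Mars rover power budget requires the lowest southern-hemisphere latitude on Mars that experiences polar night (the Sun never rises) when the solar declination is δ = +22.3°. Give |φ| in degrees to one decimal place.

|φ| = 67.7°

Polar night requires cos H₀ = −tan φ tan δ ≥ 1, i.e. tan φ tan δ ≤ −1.
The boundary is |tan φ| · |tan δ| = 1, so |φ| = 90° − |δ| = 90° − 22.3° = 67.7° in the southern hemisphere.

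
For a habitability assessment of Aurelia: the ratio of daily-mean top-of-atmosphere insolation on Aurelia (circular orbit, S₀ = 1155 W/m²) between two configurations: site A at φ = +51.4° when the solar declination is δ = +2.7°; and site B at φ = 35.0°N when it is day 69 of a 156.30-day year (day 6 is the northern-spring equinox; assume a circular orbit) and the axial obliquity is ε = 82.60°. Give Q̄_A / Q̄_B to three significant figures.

— Configuration A (φ=+51.4°):
cos H₀ = −tan(+51.4°) tan(+2.700°) = -0.0591, H₀ = 1.6299 rad.
Bracket: H₀ sin φ sin δ + cos φ cos δ sin H₀ = 1.6299×0.78152×0.04711 + 0.62388×0.99889×0.99825 = 0.060009 + 0.622097 = 0.682106.
Q̄ = (S₀/π) × [bracket] = (1155/π) × 0.682106 = 250.77 W/m².
— Configuration B (φ=+35.0°):
Solar longitude: λ_s = 360° × (69 − 6)/156.30 = 145.106°.
sin δ = sin 82.60° × sin 145.106° = 0.56730, so δ = +34.562°.
cos H₀ = −tan(+35.0°) tan(+34.562°) = -0.4824, H₀ = 2.0741 rad.
Bracket: H₀ sin φ sin δ + cos φ cos δ sin H₀ = 2.0741×0.57358×0.56730 + 0.81915×0.82351×0.87597 = 0.674895 + 0.590910 = 1.265805.
Q̄ = (S₀/π) × [bracket] = (1155/π) × 1.265805 = 465.37 W/m².
Ratio Q̄_A / Q̄_B = 250.77 / 465.37 = 0.5389.

Q̄_A / Q̄_B ≈ 0.539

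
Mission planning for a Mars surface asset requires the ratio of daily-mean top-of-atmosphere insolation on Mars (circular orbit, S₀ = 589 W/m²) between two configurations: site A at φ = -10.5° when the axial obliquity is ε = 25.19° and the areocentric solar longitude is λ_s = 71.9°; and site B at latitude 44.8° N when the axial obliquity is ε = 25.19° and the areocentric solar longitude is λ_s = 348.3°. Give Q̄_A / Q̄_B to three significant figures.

Q̄_A / Q̄_B ≈ 1.28

— Configuration A (φ=-10.5°):
sin δ = sin 25.19° × sin 71.9° = 0.40456, so δ = +23.864°.
cos H₀ = −tan(-10.5°) tan(+23.864°) = 0.0820, H₀ = 1.4887 rad.
Bracket: H₀ sin φ sin δ + cos φ cos δ sin H₀ = 1.4887×-0.18224×0.40456 + 0.98325×0.91451×0.99663 = -0.109757 + 0.896162 = 0.786405.
Q̄ = (S₀/π) × [bracket] = (589/π) × 0.786405 = 147.44 W/m².
— Configuration B (φ=+44.8°):
sin δ = sin 25.19° × sin 348.3° = -0.08631, so δ = -4.951°.
cos H₀ = −tan(+44.8°) tan(-4.951°) = 0.0860, H₀ = 1.4847 rad.
Bracket: H₀ sin φ sin δ + cos φ cos δ sin H₀ = 1.4847×0.70463×-0.08631 + 0.70957×0.99627×0.99629 = -0.090294 + 0.704301 = 0.614007.
Q̄ = (S₀/π) × [bracket] = (589/π) × 0.614007 = 115.12 W/m².
Ratio Q̄_A / Q̄_B = 147.44 / 115.12 = 1.281.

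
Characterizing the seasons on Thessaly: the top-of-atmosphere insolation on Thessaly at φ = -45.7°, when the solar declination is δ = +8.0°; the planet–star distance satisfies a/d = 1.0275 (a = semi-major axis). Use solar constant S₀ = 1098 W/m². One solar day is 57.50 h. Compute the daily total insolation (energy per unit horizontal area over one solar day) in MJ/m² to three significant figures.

cos H₀ = −tan(-45.7°) tan(+8.000°) = 0.1440, H₀ = 1.4263 rad.
Bracket: H₀ sin φ sin δ + cos φ cos δ sin H₀ = 1.4263×-0.71569×0.13917 + 0.69842×0.99027×0.98958 = -0.142063 + 0.684418 = 0.542355.
Inverse-square distance factor (a/d)² = 1.0275² = 1.055756.
Q̄ = (S₀/π) × 1.055756 × [bracket] = (1098/π) × 1.055756 × 0.542355 = 200.12 W/m².
Daily total = Q̄ × 57.50 h × 3600 s/h = 200.12 × 57.50 × 3600 / 10⁶ = 41.42 MJ/m².

41.4 MJ/m²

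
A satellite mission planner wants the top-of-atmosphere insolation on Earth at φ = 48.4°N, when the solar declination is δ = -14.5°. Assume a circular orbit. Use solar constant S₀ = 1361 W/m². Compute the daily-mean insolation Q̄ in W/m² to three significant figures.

Q̄ ≈ 163 W/m²

cos H₀ = −tan(+48.4°) tan(-14.500°) = 0.2913, H₀ = 1.2752 rad.
Bracket: H₀ sin φ sin δ + cos φ cos δ sin H₀ = 1.2752×0.74780×-0.25038 + 0.66393×0.96815×0.95664 = -0.238761 + 0.614913 = 0.376152.
Q̄ = (S₀/π) × [bracket] = (1361/π) × 0.376152 = 163.0 W/m².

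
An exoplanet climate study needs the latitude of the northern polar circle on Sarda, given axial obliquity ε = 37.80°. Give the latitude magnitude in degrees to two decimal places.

The polar circle is the lowest latitude that experiences at least one full rotation of continuous daylight at the northern-summer solstice; it lies at |φ| = 90° − ε = 90° − 37.80° = 52.20°.

52.20°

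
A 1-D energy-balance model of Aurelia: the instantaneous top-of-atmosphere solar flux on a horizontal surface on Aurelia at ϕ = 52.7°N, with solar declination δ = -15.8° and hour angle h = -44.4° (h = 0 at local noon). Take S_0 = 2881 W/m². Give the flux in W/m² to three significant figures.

576 W/m²

cos θ_z = sin ϕ sin δ + cos ϕ cos δ cos h = -0.216592 + 0.416604 = 0.200012.
Flux = S_0 · cos θ_z = 2881 × 0.200012 = 576.2 W/m².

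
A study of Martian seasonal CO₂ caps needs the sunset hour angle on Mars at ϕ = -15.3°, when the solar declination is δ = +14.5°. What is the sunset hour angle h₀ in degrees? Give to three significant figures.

h₀ = 85.9°

cos h₀ = −tan ϕ · tan δ = −tan(-15.3°) × tan(+14.500°) = 0.0707, so h₀ = 1.5000 rad = 85.94°.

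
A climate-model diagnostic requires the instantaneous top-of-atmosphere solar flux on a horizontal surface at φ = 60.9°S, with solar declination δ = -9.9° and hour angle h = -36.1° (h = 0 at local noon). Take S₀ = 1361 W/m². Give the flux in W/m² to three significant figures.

731 W/m²

cos θ_z = sin φ sin δ + cos φ cos δ cos h = 0.150227 + 0.387103 = 0.537330.
Flux = S₀ · cos θ_z = 1361 × 0.537330 = 731.3 W/m².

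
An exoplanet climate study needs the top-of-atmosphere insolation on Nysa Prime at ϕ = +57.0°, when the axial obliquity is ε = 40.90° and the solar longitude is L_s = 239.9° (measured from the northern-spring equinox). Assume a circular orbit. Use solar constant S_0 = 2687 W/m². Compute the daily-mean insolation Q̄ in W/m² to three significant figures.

Solar declination: sin δ = sin ε · sin L_s = sin 40.90° × sin 239.9° = -0.56645, so δ = -34.503°.
cos h₀ = −tan(+57.0°) tan(-34.503°) = 1.0584 ≥ 1 ⇒ polar night, h₀ = 0 and Q̄ = 0.

Q̄ ≈ 0.00 W/m²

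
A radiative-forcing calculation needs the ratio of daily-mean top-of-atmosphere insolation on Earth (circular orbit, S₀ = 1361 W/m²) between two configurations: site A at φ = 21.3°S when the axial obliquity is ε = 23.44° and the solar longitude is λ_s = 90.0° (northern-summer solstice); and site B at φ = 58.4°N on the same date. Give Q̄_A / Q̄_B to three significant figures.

Q̄_A / Q̄_B ≈ 0.562

— Configuration A (φ=-21.3°):
Solar declination: sin δ = sin ε · sin λ_s = sin 23.44° × sin 90.0° = 0.39779, so δ = +23.440°.
cos H₀ = −tan(-21.3°) tan(+23.440°) = 0.1690, H₀ = 1.4009 rad.
Bracket: H₀ sin φ sin δ + cos φ cos δ sin H₀ = 1.4009×-0.36325×0.39779 + 0.93169×0.91748×0.98561 = -0.202426 + 0.842506 = 0.640080.
Q̄ = (S₀/π) × [bracket] = (1361/π) × 0.640080 = 277.30 W/m².
— Configuration B (φ=+58.4°):
cos H₀ = −tan(+58.4°) tan(+23.440°) = -0.7048, H₀ = 2.3529 rad.
Bracket: H₀ sin φ sin δ + cos φ cos δ sin H₀ = 2.3529×0.85173×0.39779 + 0.52399×0.91748×0.70945 = 0.797185 + 0.341068 = 1.138253.
Q̄ = (S₀/π) × [bracket] = (1361/π) × 1.138253 = 493.11 W/m².
Ratio Q̄_A / Q̄_B = 277.30 / 493.11 = 0.5623.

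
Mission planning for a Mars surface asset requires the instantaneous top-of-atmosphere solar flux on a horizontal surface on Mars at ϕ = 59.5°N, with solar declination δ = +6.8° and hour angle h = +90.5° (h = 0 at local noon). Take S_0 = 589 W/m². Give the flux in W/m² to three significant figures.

cos θ_z = sin ϕ sin δ + cos ϕ cos δ cos h = 0.102020 + -0.004398 = 0.097622.
Flux = S_0 · cos θ_z = 589 × 0.097622 = 57.50 W/m².

57.5 W/m²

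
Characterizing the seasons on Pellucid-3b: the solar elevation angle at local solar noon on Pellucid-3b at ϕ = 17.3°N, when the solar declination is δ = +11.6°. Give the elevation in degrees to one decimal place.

At local noon the hour angle is zero, so the zenith angle equals |ϕ − δ| = |+17.3° − (+11.600°)| = 5.700°.
Elevation = 90° − 5.700° = 84.3°.

84.3°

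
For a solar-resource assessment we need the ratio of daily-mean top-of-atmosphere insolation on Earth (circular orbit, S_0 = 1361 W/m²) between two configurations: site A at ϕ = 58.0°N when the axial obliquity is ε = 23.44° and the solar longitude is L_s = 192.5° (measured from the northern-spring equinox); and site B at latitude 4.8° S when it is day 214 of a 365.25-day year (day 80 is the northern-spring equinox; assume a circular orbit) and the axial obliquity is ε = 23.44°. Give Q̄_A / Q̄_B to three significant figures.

Q̄_A / Q̄_B ≈ 0.458

— Configuration A (ϕ=+58.0°):
Solar declination: sin δ = sin ε · sin L_s = sin 23.44° × sin 192.5° = -0.08610, so δ = -4.939°.
cos h₀ = −tan(+58.0°) tan(-4.939°) = 0.1383, h₀ = 1.4321 rad.
Bracket: h₀ sin ϕ sin δ + cos ϕ cos δ sin h₀ = 1.4321×0.84805×-0.08610 + 0.52992×0.99629×0.99039 = -0.104568 + 0.522880 = 0.418312.
Q̄ = (S_0/π) × [bracket] = (1361/π) × 0.418312 = 181.22 W/m².
— Configuration B (ϕ=-4.8°):
Solar longitude: L_s = 360° × (214 − 80)/365.25 = 132.074°.
sin δ = sin 23.44° × sin 132.074° = 0.29527, so δ = +17.174°.
cos h₀ = −tan(-4.8°) tan(+17.174°) = 0.0260, h₀ = 1.5448 rad.
Bracket: h₀ sin ϕ sin δ + cos ϕ cos δ sin h₀ = 1.5448×-0.08368×0.29527 + 0.99649×0.95541×0.99966 = -0.038169 + 0.951733 = 0.913564.
Q̄ = (S_0/π) × [bracket] = (1361/π) × 0.913564 = 395.77 W/m².
Ratio Q̄_A / Q̄_B = 181.22 / 395.77 = 0.4579.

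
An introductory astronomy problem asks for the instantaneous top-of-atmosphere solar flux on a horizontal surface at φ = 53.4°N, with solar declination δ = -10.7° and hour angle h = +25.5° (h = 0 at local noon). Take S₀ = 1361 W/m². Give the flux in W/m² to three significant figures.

cos θ_z = sin φ sin δ + cos φ cos δ cos h = -0.149056 + 0.528787 = 0.379731.
Flux = S₀ · cos θ_z = 1361 × 0.379731 = 516.8 W/m².

517 W/m²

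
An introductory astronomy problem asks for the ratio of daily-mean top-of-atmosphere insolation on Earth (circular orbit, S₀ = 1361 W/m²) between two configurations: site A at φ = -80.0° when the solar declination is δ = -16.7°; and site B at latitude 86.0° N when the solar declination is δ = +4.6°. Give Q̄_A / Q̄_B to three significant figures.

Q̄_A / Q̄_B ≈ 3.54

— Configuration A (φ=-80.0°):
cos H₀ = −tan(-80.0°) tan(-16.700°) = -1.7015 ≤ −1 ⇒ polar day, H₀ = π.
Bracket: H₀ sin φ sin δ + cos φ cos δ sin H₀ = 3.1416×-0.98481×-0.28736 + 0.17365×0.95782×0.00000 = 0.889057 + 0.000000 = 0.889057.
Q̄ = (S₀/π) × [bracket] = (1361/π) × 0.889057 = 385.16 W/m².
— Configuration B (φ=+86.0°):
cos H₀ = −tan(+86.0°) tan(+4.600°) = -1.1506 ≤ −1 ⇒ polar day, H₀ = π.
Bracket: H₀ sin φ sin δ + cos φ cos δ sin H₀ = 3.1416×0.99756×0.08020 + 0.06976×0.99678×0.00000 = 0.251342 + 0.000000 = 0.251342.
Q̄ = (S₀/π) × [bracket] = (1361/π) × 0.251342 = 108.89 W/m².
Ratio Q̄_A / Q̄_B = 385.16 / 108.89 = 3.537.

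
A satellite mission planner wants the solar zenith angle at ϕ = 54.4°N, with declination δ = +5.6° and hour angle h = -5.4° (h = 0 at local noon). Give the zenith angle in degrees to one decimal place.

cos θ_z = sin ϕ sin δ + cos ϕ cos δ cos h = 0.079345 + 0.576774 = 0.656119.
θ_z = arccos(0.656119) = 49.0°.

θ_z = 49.0°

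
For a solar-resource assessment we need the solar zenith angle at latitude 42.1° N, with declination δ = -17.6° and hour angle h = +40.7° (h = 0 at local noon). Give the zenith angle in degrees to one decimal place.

θ_z = 70.5°

cos θ_z = sin ϕ sin δ + cos ϕ cos δ cos h = -0.202717 + 0.536186 = 0.333469.
θ_z = arccos(0.333469) = 70.5°.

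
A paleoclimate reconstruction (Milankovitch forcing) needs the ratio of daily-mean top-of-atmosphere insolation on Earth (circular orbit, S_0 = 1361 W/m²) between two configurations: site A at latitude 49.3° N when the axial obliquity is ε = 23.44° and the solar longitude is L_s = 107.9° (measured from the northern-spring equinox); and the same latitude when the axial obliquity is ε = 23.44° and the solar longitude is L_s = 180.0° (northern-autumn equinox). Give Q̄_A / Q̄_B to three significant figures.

— Configuration A (ϕ=+49.3°):
Solar declination: sin δ = sin ε · sin L_s = sin 23.44° × sin 107.9° = 0.37853, so δ = +22.243°.
cos h₀ = −tan(+49.3°) tan(+22.243°) = -0.4755, h₀ = 2.0663 rad.
Bracket: h₀ sin ϕ sin δ + cos ϕ cos δ sin h₀ = 2.0663×0.75813×0.37853 + 0.65210×0.92559×0.87973 = 0.592976 + 0.530985 = 1.123961.
Q̄ = (S_0/π) × [bracket] = (1361/π) × 1.123961 = 486.92 W/m².
— Configuration B (ϕ=+49.3°):
Solar declination: sin δ = sin ε · sin L_s = sin 23.44° × sin 180.0° = 0.00000, so δ = +0.000°.
cos h₀ = −tan(+49.3°) tan(+0.000°) = -0.0000, h₀ = 1.5708 rad.
Bracket: h₀ sin ϕ sin δ + cos ϕ cos δ sin h₀ = 1.5708×0.75813×0.00000 + 0.65210×1.00000×1.00000 = 0.000000 + 0.652100 = 0.652100.
Q̄ = (S_0/π) × [bracket] = (1361/π) × 0.652100 = 282.50 W/m².
Ratio Q̄_A / Q̄_B = 486.92 / 282.50 = 1.724.

Q̄_A / Q̄_B ≈ 1.72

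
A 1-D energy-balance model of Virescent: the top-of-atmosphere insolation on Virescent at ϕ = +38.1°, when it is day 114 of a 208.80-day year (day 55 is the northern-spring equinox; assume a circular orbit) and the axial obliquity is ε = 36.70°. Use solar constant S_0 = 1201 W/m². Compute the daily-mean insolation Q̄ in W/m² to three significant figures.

Solar longitude: L_s = 360° × (114 − 55)/208.80 = 101.724°.
sin δ = sin 36.70° × sin 101.724° = 0.58516, so δ = +35.814°.
cos h₀ = −tan(+38.1°) tan(+35.814°) = -0.5658, h₀ = 2.1722 rad.
Bracket: h₀ sin ϕ sin δ + cos ϕ cos δ sin h₀ = 2.1722×0.61704×0.58516 + 0.78694×0.81092×0.82454 = 0.784310 + 0.526176 = 1.310486.
Q̄ = (S_0/π) × [bracket] = (1201/π) × 1.310486 = 501.0 W/m².

Q̄ ≈ 501 W/m²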